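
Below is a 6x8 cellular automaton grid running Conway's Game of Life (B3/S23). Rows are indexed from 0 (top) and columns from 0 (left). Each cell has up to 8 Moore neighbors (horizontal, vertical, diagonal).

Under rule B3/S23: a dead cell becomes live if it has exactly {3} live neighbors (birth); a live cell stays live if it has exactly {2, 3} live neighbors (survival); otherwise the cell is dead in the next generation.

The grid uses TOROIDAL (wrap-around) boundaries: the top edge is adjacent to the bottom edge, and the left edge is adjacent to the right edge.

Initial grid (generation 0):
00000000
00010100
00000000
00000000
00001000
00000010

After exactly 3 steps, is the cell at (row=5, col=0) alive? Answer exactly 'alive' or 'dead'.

Simulating step by step:
Generation 0 (given above): 4 live cells
Generation 1: 0 live cells
00000000
00000000
00000000
00000000
00000000
00000000
Generation 2: 0 live cells
00000000
00000000
00000000
00000000
00000000
00000000
Generation 3: 0 live cells
00000000
00000000
00000000
00000000
00000000
00000000

Cell (5,0) at generation 3: 0 -> dead

Answer: dead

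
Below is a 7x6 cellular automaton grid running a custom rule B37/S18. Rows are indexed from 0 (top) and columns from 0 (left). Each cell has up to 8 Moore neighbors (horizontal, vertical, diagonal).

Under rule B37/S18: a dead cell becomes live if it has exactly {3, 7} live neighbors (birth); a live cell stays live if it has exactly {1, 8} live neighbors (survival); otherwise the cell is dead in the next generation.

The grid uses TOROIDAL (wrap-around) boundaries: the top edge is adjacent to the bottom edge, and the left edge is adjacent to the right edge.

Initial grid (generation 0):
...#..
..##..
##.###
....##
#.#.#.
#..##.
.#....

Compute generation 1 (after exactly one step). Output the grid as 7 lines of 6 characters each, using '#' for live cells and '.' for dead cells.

Answer: ......
##...#
......
..#...
.##...
..#...
.####.

Derivation:
Simulating step by step:
Generation 0 (given above): 17 live cells
Generation 1: 11 live cells
(generation 1 grid is the final answer)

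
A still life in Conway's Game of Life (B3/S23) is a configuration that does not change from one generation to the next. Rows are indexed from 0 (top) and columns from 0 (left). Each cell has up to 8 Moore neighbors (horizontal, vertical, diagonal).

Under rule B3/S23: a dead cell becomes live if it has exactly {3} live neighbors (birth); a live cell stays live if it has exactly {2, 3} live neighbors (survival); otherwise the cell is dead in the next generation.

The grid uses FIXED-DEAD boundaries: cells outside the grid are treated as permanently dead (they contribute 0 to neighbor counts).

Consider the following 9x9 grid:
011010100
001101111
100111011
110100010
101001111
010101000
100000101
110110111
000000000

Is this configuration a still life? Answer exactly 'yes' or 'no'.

Answer: no

Derivation:
Compute generation 1 and compare to generation 0 (given above):
Generation 1:
011010100
000000001
100001000
100100000
100101011
111011001
100100101
110001101
000000010
Cell (1,2) differs: gen0=1 vs gen1=0 -> NOT a still life.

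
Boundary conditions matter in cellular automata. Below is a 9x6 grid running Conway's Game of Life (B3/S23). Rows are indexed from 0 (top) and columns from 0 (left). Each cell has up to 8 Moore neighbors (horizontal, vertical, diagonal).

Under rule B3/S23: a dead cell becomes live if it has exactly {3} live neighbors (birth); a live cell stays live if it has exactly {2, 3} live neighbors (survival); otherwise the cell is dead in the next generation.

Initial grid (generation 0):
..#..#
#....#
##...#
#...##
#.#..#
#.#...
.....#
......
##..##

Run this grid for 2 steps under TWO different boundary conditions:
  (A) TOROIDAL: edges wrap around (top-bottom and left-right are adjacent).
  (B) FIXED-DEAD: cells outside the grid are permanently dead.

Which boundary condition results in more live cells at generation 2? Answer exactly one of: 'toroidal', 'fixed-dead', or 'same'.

Answer: toroidal

Derivation:
Under TOROIDAL boundary, generation 2:
#...#.
......
......
...##.
...###
......
......
#...#.
#...##
Population = 12

Under FIXED-DEAD boundary, generation 2:
......
##..##
##....
#..#..
...#.#
....#.
......
......
......
Population = 11

Comparison: toroidal=12, fixed-dead=11 -> toroidal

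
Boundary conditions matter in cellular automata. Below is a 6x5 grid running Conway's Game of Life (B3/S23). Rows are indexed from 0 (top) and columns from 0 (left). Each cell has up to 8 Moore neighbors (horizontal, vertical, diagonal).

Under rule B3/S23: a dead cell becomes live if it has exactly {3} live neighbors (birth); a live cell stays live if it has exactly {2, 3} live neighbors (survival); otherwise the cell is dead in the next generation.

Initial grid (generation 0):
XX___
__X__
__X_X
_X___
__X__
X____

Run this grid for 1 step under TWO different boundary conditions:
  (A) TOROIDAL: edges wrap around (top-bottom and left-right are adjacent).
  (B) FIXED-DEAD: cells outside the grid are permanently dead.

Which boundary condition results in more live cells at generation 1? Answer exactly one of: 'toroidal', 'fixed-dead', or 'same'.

Answer: toroidal

Derivation:
Under TOROIDAL boundary, generation 1:
XX___
X_XX_
_XXX_
_XXX_
_X___
X____
Population = 13

Under FIXED-DEAD boundary, generation 1:
_X___
__XX_
_XXX_
_XXX_
_X___
_____
Population = 10

Comparison: toroidal=13, fixed-dead=10 -> toroidal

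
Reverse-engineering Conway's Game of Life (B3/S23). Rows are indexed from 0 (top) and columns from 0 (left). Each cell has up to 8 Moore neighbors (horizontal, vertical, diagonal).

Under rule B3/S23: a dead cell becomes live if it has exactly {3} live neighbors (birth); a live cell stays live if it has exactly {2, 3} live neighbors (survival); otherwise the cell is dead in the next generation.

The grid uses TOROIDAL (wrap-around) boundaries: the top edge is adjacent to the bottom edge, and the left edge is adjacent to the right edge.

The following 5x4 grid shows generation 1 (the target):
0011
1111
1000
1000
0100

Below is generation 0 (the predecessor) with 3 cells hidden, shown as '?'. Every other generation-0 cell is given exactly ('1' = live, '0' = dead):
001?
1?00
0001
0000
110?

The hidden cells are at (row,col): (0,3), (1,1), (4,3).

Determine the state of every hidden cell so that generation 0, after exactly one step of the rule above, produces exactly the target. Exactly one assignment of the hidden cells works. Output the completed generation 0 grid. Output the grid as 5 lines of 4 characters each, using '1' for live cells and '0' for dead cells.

Hidden generation-0 cells (in order): (0,3), (1,1), (4,3).
A hidden cell only influences target cells in its own 3x3 neighborhood. Try each of the 2^3 = 8 assignments, step the completed generation 0 forward once under B3/S23, and compare with the target:
  (0,3)=0 (1,1)=0 (4,3)=0 -> step gives (0,0)='1' but target has '0' -> reject
  (0,3)=0 (1,1)=0 (4,3)=1 -> step gives (0,3)='0' but target has '1' -> reject
  (0,3)=0 (1,1)=1 (4,3)=0 -> step reproduces the target at every cell -> ACCEPT
  (0,3)=0 (1,1)=1 (4,3)=1 -> step gives (0,3)='0' but target has '1' -> reject
  (0,3)=1 (1,1)=0 (4,3)=0 -> step gives (1,1)='0' but target has '1' -> reject
  (0,3)=1 (1,1)=0 (4,3)=1 -> step gives (0,3)='0' but target has '1' -> reject
  (0,3)=1 (1,1)=1 (4,3)=0 -> step gives (1,2)='0' but target has '1' -> reject
  (0,3)=1 (1,1)=1 (4,3)=1 -> step gives (0,2)='0' but target has '1' -> reject
Unique solution: (0,3)=dead, (1,1)=live, (4,3)=dead.
Check: live-neighbor counts of every cell in the completed generation 0:
4523
2233
3221
3222
1222
Applying B3/S23 to generation 0 with these counts gives:
0011
1111
1000
1000
0100
which matches the target exactly.

Answer: 0010
1100
0001
0000
1100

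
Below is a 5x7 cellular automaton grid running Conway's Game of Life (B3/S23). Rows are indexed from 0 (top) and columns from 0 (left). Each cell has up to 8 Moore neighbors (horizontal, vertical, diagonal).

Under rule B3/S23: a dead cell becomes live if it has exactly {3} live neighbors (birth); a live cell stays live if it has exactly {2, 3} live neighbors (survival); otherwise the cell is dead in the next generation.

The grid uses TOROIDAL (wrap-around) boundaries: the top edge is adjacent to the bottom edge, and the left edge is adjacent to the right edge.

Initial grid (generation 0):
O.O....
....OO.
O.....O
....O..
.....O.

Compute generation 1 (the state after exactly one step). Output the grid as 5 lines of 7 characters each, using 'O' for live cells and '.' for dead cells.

Simulating step by step:
Generation 0 (given above): 8 live cells
Generation 1: 10 live cells
(generation 1 grid is the final answer)

Answer: ....OOO
OO...O.
....O.O
.....OO
.......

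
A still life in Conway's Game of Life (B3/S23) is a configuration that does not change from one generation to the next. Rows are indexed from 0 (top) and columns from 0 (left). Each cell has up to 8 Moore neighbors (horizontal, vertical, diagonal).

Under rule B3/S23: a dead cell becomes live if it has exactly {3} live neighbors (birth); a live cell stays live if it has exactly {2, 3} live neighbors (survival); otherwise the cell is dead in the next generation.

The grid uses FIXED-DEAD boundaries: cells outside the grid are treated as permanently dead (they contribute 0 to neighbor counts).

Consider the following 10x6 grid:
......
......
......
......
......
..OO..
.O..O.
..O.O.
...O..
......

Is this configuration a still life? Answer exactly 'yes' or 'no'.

Compute generation 1 and compare to generation 0 (given above):
Generation 1:
......
......
......
......
......
..OO..
.O..O.
..O.O.
...O..
......
The grids are IDENTICAL -> still life.

Answer: yes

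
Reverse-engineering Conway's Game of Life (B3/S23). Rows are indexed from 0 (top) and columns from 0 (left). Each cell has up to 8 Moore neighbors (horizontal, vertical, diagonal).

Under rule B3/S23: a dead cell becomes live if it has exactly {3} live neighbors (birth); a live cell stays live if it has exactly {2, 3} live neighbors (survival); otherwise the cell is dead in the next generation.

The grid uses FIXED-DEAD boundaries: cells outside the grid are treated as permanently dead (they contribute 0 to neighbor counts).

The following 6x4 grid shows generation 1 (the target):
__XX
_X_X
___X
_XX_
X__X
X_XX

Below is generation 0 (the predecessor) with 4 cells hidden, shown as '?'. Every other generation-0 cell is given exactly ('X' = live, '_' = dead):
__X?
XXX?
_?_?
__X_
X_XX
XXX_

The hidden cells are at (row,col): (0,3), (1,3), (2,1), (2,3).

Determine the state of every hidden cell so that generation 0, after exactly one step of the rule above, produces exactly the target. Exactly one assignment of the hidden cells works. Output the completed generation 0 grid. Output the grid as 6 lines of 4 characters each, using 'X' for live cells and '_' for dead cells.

Answer: __X_
XXXX
___X
__X_
X_XX
XXX_

Derivation:
Hidden generation-0 cells (in order): (0,3), (1,3), (2,1), (2,3).
A hidden cell only influences target cells in its own 3x3 neighborhood. Try each of the 2^4 = 16 assignments, step the completed generation 0 forward once under B3/S23, and compare with the target:
  (0,3)=_ (1,3)=_ (2,1)=_ (2,3)=_ -> step gives (0,3)='_' but target has 'X' -> reject
  (0,3)=_ (1,3)=_ (2,1)=_ (2,3)=X -> step gives (0,3)='_' but target has 'X' -> reject
  (0,3)=_ (1,3)=_ (2,1)=X (2,3)=_ -> step gives (0,3)='_' but target has 'X' -> reject
  (0,3)=_ (1,3)=_ (2,1)=X (2,3)=X -> step gives (0,3)='_' but target has 'X' -> reject
  (0,3)=_ (1,3)=X (2,1)=_ (2,3)=_ -> step gives (1,2)='X' but target has '_' -> reject
  (0,3)=_ (1,3)=X (2,1)=_ (2,3)=X -> step reproduces the target at every cell -> ACCEPT
  (0,3)=_ (1,3)=X (2,1)=X (2,3)=_ -> step gives (1,0)='X' but target has '_' -> reject
  (0,3)=_ (1,3)=X (2,1)=X (2,3)=X -> step gives (1,0)='X' but target has '_' -> reject
  (0,3)=X (1,3)=_ (2,1)=_ (2,3)=_ -> step gives (1,2)='X' but target has '_' -> reject
  (0,3)=X (1,3)=_ (2,1)=_ (2,3)=X -> step gives (1,3)='_' but target has 'X' -> reject
  (0,3)=X (1,3)=_ (2,1)=X (2,3)=_ -> step gives (1,0)='X' but target has '_' -> reject
  (0,3)=X (1,3)=_ (2,1)=X (2,3)=X -> step gives (1,0)='X' but target has '_' -> reject
  (0,3)=X (1,3)=X (2,1)=_ (2,3)=_ -> step gives (0,2)='_' but target has 'X' -> reject
  (0,3)=X (1,3)=X (2,1)=_ (2,3)=X -> step gives (0,2)='_' but target has 'X' -> reject
  (0,3)=X (1,3)=X (2,1)=X (2,3)=_ -> step gives (0,2)='_' but target has 'X' -> reject
  (0,3)=X (1,3)=X (2,1)=X (2,3)=X -> step gives (0,2)='_' but target has 'X' -> reject
Unique solution: (0,3)=dead, (1,3)=live, (2,1)=dead, (2,3)=live.
Check: live-neighbor counts of every cell in the completed generation 0:
2433
1343
2453
1334
2643
2433
Applying B3/S23 to generation 0 with these counts gives:
__XX
_X_X
___X
_XX_
X__X
X_XX
which matches the target exactly.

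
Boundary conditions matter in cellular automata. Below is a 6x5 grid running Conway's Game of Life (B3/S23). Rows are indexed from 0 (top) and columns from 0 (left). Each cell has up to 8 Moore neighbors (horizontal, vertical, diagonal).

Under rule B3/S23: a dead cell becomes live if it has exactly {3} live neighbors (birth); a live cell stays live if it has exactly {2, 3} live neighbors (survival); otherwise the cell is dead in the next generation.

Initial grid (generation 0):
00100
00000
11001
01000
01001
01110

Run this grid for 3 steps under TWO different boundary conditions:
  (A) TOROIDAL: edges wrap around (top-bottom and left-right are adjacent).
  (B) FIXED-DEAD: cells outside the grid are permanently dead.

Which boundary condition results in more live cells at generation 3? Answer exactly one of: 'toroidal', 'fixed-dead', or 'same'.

Answer: toroidal

Derivation:
Under TOROIDAL boundary, generation 3:
00010
00011
10001
00011
00110
00110
Population = 11

Under FIXED-DEAD boundary, generation 3:
00000
11000
11000
00000
11100
11100
Population = 10

Comparison: toroidal=11, fixed-dead=10 -> toroidal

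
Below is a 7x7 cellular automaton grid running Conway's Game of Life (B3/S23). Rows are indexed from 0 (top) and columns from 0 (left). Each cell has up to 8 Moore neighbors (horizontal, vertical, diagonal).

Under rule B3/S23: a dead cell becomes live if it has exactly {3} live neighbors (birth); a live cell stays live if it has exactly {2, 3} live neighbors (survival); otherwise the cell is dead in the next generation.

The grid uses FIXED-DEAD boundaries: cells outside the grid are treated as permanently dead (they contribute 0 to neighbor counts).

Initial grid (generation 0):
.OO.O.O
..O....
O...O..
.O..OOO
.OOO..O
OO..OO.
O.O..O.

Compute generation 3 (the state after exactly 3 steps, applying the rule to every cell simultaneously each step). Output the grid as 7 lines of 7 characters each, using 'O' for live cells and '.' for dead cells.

Simulating step by step:
Generation 0 (given above): 22 live cells
Generation 1: 21 live cells
.OOO...
..O..O.
.O.OO..
OO..O.O
...O..O
O...OOO
O...OO.
Generation 2: 18 live cells
.OOO...
.......
OO.OO..
OO..O..
OO.O..O
...O..O
....O.O
Generation 3: 20 live cells
(generation 3 grid is the final answer)

Answer: ..O....
O...O..
OOOOO..
....OO.
OO.OOO.
..OOO.O
.....O.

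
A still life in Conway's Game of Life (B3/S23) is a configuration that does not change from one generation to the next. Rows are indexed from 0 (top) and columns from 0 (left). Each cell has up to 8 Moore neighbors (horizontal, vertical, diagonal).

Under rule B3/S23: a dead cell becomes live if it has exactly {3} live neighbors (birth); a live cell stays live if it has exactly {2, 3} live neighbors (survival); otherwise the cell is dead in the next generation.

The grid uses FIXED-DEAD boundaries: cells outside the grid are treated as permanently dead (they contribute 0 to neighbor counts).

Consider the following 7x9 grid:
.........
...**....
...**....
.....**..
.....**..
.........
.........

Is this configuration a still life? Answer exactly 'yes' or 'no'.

Compute generation 1 and compare to generation 0 (given above):
Generation 1:
.........
...**....
...*.....
......*..
.....**..
.........
.........
Cell (2,4) differs: gen0=1 vs gen1=0 -> NOT a still life.

Answer: no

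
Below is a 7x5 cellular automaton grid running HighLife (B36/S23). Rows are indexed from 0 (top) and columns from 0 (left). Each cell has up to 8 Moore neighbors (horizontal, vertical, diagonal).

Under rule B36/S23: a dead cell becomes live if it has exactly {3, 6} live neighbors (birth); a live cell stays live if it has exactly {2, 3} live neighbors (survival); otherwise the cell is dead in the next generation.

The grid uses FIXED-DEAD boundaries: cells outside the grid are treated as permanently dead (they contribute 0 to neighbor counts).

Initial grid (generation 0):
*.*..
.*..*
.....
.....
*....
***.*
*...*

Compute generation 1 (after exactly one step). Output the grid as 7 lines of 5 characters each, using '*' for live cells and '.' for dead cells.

Simulating step by step:
Generation 0 (given above): 11 live cells
Generation 1: 7 live cells
(generation 1 grid is the final answer)

Answer: .*...
.*...
.....
.....
*....
*..*.
*..*.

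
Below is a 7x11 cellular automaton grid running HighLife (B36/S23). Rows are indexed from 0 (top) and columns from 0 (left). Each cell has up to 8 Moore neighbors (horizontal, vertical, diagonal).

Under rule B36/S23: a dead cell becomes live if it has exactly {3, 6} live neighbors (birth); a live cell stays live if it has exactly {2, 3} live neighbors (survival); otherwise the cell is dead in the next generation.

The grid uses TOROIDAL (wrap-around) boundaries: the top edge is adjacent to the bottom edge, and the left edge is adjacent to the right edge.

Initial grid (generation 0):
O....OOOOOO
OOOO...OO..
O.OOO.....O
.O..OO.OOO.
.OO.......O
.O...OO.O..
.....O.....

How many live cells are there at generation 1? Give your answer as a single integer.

Simulating step by step:
Generation 0 (given above): 32 live cells
Generation 1: 28 live cells
O.O.OO...OO
.....O....O
.O...OO...O
....OO..OO.
.OO.O......
OOO..OO....
O...O.O...O
Population at generation 1: 28

Answer: 28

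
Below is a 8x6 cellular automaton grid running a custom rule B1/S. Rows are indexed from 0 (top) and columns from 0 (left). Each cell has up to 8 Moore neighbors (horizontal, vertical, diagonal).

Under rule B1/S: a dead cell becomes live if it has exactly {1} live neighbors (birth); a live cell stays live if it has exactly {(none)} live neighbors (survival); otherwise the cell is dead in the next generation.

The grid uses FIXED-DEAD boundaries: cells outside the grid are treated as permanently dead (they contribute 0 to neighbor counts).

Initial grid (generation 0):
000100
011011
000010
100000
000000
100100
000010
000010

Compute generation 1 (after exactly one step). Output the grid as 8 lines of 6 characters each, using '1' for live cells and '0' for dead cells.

Answer: 100000
100000
000000
010111
001110
011001
111000
000000

Derivation:
Simulating step by step:
Generation 0 (given above): 11 live cells
Generation 1: 15 live cells
(generation 1 grid is the final answer)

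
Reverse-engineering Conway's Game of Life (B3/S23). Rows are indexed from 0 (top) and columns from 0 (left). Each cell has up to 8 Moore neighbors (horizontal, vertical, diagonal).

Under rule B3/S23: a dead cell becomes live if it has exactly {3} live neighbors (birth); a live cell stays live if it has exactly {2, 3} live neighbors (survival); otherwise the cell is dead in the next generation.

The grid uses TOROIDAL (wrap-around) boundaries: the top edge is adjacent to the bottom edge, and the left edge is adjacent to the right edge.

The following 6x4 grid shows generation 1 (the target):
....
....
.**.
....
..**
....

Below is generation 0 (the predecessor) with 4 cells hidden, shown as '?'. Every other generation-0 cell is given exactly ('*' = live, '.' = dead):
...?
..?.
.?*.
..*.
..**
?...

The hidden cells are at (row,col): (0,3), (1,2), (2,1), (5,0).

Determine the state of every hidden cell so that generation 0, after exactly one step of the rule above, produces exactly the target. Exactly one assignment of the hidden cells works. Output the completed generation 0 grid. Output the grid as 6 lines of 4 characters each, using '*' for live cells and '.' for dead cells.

Hidden generation-0 cells (in order): (0,3), (1,2), (2,1), (5,0).
A hidden cell only influences target cells in its own 3x3 neighborhood. Try each of the 2^4 = 16 assignments, step the completed generation 0 forward once under B3/S23, and compare with the target:
  (0,3)=. (1,2)=. (2,1)=. (5,0)=. -> step gives (2,1)='.' but target has '*' -> reject
  (0,3)=. (1,2)=. (2,1)=. (5,0)=* -> step gives (2,1)='.' but target has '*' -> reject
  (0,3)=. (1,2)=. (2,1)=* (5,0)=. -> step reproduces the target at every cell -> ACCEPT
  (0,3)=. (1,2)=. (2,1)=* (5,0)=* -> step gives (4,1)='*' but target has '.' -> reject
  (0,3)=. (1,2)=* (2,1)=. (5,0)=. -> step gives (2,3)='*' but target has '.' -> reject
  (0,3)=. (1,2)=* (2,1)=. (5,0)=* -> step gives (2,3)='*' but target has '.' -> reject
  (0,3)=. (1,2)=* (2,1)=* (5,0)=. -> step gives (1,1)='*' but target has '.' -> reject
  (0,3)=. (1,2)=* (2,1)=* (5,0)=* -> step gives (1,1)='*' but target has '.' -> reject
  (0,3)=* (1,2)=. (2,1)=. (5,0)=. -> step gives (2,1)='.' but target has '*' -> reject
  (0,3)=* (1,2)=. (2,1)=. (5,0)=* -> step gives (2,1)='.' but target has '*' -> reject
  (0,3)=* (1,2)=. (2,1)=* (5,0)=. -> step gives (1,2)='*' but target has '.' -> reject
  (0,3)=* (1,2)=. (2,1)=* (5,0)=* -> step gives (1,2)='*' but target has '.' -> reject
  (0,3)=* (1,2)=* (2,1)=. (5,0)=. -> step gives (1,2)='*' but target has '.' -> reject
  (0,3)=* (1,2)=* (2,1)=. (5,0)=* -> step gives (0,3)='*' but target has '.' -> reject
  (0,3)=* (1,2)=* (2,1)=* (5,0)=. -> step gives (1,1)='*' but target has '.' -> reject
  (0,3)=* (1,2)=* (2,1)=* (5,0)=* -> step gives (0,3)='*' but target has '.' -> reject
Unique solution: (0,3)=dead, (1,2)=dead, (2,1)=live, (5,0)=dead.
Check: live-neighbor counts of every cell in the completed generation 0:
0000
1221
1222
2444
1222
1122
Applying B3/S23 to generation 0 with these counts gives:
....
....
.**.
....
..**
....
which matches the target exactly.

Answer: ....
....
.**.
..*.
..**
....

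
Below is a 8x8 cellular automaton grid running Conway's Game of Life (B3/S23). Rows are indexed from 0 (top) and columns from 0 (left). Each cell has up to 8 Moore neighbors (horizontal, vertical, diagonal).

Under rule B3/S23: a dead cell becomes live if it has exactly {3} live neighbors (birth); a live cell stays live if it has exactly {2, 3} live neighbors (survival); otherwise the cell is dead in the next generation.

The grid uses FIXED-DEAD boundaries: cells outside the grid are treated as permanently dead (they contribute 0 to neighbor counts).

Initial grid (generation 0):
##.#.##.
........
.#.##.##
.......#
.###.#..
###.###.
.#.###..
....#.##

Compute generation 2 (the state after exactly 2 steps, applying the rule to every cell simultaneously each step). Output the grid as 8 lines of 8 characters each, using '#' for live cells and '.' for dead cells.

Simulating step by step:
Generation 0 (given above): 28 live cells
Generation 1: 20 live cells
........
##.#...#
......##
.#...#.#
#..#.#..
#.....#.
##.....#
...##.#.
Generation 2: 20 live cells
(generation 2 grid is the final answer)

Answer: ........
......##
###....#
....##.#
##..##..
#.....#.
##...###
........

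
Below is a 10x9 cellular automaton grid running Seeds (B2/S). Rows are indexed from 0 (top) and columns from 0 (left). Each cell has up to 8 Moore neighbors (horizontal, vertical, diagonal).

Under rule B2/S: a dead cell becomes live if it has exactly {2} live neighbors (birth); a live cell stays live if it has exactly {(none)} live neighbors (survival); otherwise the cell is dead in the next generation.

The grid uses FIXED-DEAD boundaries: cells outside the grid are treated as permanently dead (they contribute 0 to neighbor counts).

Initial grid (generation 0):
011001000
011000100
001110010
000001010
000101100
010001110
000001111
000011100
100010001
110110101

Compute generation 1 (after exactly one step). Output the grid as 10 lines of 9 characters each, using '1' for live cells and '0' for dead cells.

Simulating step by step:
Generation 0 (given above): 35 live cells
Generation 1: 13 live cells
(generation 1 grid is the final answer)

Answer: 100100100
100000010
000000001
000000001
001000001
001000000
000000000
000100000
001000000
001000000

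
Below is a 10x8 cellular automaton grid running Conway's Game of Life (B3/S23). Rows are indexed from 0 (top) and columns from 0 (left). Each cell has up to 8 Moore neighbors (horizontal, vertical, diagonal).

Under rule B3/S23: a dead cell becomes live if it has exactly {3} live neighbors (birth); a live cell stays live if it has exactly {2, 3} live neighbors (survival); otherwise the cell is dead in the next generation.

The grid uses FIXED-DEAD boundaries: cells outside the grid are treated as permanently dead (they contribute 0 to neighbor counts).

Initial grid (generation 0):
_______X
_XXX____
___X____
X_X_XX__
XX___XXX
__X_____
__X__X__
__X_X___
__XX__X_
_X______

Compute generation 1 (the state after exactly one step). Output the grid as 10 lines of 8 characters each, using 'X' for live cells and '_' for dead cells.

Answer: __X_____
__XX____
________
X_XXXX__
X_XXXXX_
__X__X__
_XX_____
_XX_XX__
_XXX____
__X_____

Derivation:
Simulating step by step:
Generation 0 (given above): 23 live cells
Generation 1: 26 live cells
(generation 1 grid is the final answer)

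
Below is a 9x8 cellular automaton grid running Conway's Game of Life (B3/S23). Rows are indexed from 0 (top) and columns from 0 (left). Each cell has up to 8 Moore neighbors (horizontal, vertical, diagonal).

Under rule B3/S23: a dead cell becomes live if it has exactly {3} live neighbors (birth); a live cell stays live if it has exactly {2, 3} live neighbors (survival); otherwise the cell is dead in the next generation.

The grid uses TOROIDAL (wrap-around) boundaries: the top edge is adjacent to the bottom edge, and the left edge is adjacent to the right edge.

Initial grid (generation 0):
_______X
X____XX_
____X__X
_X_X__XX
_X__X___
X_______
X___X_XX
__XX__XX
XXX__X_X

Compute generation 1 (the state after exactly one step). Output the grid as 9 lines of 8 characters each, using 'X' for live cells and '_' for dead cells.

Simulating step by step:
Generation 0 (given above): 26 live cells
Generation 1: 28 live cells
(generation 1 grid is the final answer)

Answer: _____X__
X____XX_
____X___
__XXXXXX
_XX____X
XX___X__
XX_X_XX_
__XXX___
_XXX____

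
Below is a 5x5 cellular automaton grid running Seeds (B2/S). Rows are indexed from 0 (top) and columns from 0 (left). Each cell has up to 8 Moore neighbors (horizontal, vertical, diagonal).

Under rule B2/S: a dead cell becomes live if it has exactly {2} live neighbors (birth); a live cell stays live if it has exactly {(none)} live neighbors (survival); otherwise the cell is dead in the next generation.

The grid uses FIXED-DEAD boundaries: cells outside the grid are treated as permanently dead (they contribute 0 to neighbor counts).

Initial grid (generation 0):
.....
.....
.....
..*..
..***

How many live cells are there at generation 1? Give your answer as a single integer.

Simulating step by step:
Generation 0 (given above): 4 live cells
Generation 1: 3 live cells
.....
.....
.....
.*..*
.*...
Population at generation 1: 3

Answer: 3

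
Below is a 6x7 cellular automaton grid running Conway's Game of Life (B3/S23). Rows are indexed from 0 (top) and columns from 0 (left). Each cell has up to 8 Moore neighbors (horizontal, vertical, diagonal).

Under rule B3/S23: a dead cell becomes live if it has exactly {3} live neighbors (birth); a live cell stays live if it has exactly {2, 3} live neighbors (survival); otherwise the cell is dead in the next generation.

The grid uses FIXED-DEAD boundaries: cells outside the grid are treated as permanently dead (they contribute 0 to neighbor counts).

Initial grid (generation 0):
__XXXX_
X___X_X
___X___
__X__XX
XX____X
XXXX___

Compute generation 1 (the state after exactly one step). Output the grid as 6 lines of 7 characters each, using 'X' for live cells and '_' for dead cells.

Simulating step by step:
Generation 0 (given above): 18 live cells
Generation 1: 17 live cells
(generation 1 grid is the final answer)

Answer: ___XXX_
__X____
___XX_X
_XX__XX
X__X_XX
X_X____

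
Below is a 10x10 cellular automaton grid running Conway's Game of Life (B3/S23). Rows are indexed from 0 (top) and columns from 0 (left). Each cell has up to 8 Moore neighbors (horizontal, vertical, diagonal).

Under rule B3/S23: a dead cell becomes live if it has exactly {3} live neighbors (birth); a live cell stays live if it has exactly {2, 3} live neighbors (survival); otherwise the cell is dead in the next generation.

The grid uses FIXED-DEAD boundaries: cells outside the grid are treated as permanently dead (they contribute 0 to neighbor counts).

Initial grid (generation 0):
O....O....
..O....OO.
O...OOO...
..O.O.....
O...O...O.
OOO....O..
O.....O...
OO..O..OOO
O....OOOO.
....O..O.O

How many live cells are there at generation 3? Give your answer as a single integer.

Simulating step by step:
Generation 0 (given above): 34 live cells
Generation 1: 25 live cells
..........
.O..O..O..
.O..OOOO..
.O..O.....
O.O.......
O......O..
..O...O...
OO.......O
OO..OO....
.....O.O..
Generation 2: 28 live cells
..........
....O..O..
OOOOO.OO..
OOOOO.O...
O.........
..........
O.........
O.O..O....
OO..OOO...
....OOO...
Generation 3: 25 live cells
..........
.OO.OOOO..
O.....OO..
....O.OO..
O.OO......
..........
.O........
O...OOO...
OO.O......
....O.O...
Population at generation 3: 25

Answer: 25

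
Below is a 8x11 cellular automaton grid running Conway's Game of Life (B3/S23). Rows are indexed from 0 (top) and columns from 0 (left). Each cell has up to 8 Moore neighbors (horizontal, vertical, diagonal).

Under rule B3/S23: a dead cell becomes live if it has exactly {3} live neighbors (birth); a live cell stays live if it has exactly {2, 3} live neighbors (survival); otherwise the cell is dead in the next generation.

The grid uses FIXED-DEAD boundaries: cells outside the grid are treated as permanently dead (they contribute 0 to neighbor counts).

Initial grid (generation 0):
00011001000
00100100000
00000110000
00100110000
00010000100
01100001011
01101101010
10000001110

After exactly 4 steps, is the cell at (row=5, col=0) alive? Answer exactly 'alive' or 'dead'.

Simulating step by step:
Generation 0 (given above): 27 live cells
Generation 1: 29 live cells
00011000000
00010100000
00001000000
00001111000
01010011110
01001011011
10110001000
01000011010
Generation 2: 28 live cells
00011000000
00010100000
00010000000
00011000000
00110000011
11001100011
10110100011
01100011100
Generation 3: 27 live cells
00011000000
00110000000
00110000000
00001000000
01100100011
10000100100
10010101001
01110011110
Generation 4: 27 live cells
00111000000
00000000000
00101000000
01001000000
01001100010
10100100101
10010100000
01111011110

Cell (5,0) at generation 4: 1 -> alive

Answer: alive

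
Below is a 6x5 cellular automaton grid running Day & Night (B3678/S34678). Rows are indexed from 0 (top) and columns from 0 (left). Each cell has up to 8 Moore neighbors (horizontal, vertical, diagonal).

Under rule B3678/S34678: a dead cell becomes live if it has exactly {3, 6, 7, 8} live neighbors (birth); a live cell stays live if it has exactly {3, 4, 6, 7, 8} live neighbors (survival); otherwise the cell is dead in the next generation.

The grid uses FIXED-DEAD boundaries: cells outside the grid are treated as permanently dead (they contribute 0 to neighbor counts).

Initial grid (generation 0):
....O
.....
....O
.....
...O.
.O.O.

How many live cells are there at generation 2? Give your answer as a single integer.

Answer: 0

Derivation:
Simulating step by step:
Generation 0 (given above): 5 live cells
Generation 1: 2 live cells
.....
.....
.....
.....
..O..
..O..
Generation 2: 0 live cells
.....
.....
.....
.....
.....
.....
Population at generation 2: 0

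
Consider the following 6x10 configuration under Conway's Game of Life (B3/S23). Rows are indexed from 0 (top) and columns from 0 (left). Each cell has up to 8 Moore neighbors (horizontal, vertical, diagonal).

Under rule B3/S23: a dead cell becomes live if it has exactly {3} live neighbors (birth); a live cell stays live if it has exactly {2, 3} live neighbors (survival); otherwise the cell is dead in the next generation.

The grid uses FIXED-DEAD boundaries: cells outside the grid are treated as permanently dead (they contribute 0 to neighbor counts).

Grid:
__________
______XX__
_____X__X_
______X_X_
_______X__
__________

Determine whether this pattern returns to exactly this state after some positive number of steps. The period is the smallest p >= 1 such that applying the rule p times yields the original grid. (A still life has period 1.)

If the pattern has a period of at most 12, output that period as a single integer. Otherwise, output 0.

Simulating and comparing each generation to the original:
Gen 0 (original, given above): 7 live cells
Gen 1: 7 live cells, MATCHES original -> period = 1

Answer: 1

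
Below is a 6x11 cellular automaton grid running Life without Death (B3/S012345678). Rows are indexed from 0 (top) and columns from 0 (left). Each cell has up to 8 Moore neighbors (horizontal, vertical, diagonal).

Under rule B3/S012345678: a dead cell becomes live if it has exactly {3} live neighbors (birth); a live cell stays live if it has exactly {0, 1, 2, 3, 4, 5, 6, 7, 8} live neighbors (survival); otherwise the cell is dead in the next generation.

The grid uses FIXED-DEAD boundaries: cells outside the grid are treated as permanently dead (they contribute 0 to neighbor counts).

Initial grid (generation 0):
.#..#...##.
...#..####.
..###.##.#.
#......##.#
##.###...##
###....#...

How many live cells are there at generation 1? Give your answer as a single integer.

Simulating step by step:
Generation 0 (given above): 30 live cells
Generation 1: 37 live cells
.#..#...##.
...#..#####
..######.##
#......##.#
##.#####.##
#####..#...
Population at generation 1: 37

Answer: 37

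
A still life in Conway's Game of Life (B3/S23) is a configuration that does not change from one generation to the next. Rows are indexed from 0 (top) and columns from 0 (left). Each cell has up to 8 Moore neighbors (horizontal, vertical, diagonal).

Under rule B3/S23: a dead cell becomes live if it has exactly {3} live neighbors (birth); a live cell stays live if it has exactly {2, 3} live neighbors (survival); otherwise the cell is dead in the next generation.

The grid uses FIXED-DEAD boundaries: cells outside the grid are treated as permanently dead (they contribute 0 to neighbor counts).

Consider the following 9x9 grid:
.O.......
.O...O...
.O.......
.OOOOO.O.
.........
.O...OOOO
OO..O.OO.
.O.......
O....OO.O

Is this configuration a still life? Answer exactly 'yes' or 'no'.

Compute generation 1 and compare to generation 0 (given above):
Generation 1:
.........
OOO......
OO.O.OO..
.OOOO....
.O.O....O
OO...O..O
OOO.....O
.O.......
.........
Cell (0,1) differs: gen0=1 vs gen1=0 -> NOT a still life.

Answer: no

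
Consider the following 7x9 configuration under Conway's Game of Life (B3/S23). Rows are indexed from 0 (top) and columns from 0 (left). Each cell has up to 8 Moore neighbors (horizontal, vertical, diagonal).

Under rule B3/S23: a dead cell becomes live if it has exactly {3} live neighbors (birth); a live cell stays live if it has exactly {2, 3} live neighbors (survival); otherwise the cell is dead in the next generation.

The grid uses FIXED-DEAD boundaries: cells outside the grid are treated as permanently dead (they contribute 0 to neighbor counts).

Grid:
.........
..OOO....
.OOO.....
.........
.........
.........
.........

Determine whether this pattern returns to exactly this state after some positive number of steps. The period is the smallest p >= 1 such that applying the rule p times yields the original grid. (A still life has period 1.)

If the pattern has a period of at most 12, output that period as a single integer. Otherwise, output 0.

Answer: 2

Derivation:
Simulating and comparing each generation to the original:
Gen 0 (original, given above): 6 live cells
Gen 1: 6 live cells, differs from original
Gen 2: 6 live cells, MATCHES original -> period = 2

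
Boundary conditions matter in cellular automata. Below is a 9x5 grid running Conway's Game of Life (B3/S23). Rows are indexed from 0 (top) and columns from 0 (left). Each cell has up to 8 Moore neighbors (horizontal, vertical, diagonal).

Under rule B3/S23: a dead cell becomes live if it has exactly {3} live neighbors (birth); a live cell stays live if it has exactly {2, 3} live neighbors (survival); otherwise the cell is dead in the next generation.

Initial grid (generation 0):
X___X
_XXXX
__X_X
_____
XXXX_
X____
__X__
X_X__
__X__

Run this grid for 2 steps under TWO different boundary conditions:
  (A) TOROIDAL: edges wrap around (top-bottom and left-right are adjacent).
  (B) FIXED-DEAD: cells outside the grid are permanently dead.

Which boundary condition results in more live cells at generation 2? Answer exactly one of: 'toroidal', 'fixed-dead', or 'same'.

Answer: fixed-dead

Derivation:
Under TOROIDAL boundary, generation 2:
__X__
__X__
__X_X
_____
__X__
__XX_
__X__
__XX_
XXX__
Population = 13

Under FIXED-DEAD boundary, generation 2:
_XX__
X___X
_XX__
X__X_
XXX__
X_X__
__XX_
__X__
__X__
Population = 17

Comparison: toroidal=13, fixed-dead=17 -> fixed-dead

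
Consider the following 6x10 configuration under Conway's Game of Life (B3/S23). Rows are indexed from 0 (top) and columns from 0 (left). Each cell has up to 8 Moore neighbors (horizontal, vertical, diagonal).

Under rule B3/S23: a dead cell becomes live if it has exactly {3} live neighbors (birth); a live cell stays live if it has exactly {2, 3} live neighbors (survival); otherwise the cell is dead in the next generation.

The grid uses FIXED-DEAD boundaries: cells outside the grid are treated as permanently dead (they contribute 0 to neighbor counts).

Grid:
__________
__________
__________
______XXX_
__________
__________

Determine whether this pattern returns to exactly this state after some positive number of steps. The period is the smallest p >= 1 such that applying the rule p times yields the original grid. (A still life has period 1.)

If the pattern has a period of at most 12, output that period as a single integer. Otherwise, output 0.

Answer: 2

Derivation:
Simulating and comparing each generation to the original:
Gen 0 (original, given above): 3 live cells
Gen 1: 3 live cells, differs from original
Gen 2: 3 live cells, MATCHES original -> period = 2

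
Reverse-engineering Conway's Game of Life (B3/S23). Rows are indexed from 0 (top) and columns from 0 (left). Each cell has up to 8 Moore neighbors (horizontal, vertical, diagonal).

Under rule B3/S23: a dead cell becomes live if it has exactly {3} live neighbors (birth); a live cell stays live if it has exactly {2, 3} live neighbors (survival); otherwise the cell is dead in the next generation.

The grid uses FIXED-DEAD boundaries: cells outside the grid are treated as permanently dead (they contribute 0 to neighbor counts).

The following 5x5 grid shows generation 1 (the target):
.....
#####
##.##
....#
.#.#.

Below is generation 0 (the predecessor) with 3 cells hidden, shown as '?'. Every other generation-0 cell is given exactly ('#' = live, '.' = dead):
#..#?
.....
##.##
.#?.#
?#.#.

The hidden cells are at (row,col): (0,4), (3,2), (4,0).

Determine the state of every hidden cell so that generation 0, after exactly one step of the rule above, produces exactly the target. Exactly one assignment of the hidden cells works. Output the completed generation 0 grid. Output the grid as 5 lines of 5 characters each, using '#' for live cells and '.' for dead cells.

Answer: #..#.
.....
##.##
.##.#
.#.#.

Derivation:
Hidden generation-0 cells (in order): (0,4), (3,2), (4,0).
A hidden cell only influences target cells in its own 3x3 neighborhood. Try each of the 2^3 = 8 assignments, step the completed generation 0 forward once under B3/S23, and compare with the target:
  (0,4)=. (3,2)=. (4,0)=. -> step gives (2,2)='#' but target has '.' -> reject
  (0,4)=. (3,2)=. (4,0)=# -> step gives (2,2)='#' but target has '.' -> reject
  (0,4)=. (3,2)=# (4,0)=. -> step reproduces the target at every cell -> ACCEPT
  (0,4)=. (3,2)=# (4,0)=# -> step gives (4,0)='#' but target has '.' -> reject
  (0,4)=# (3,2)=. (4,0)=. -> step gives (1,3)='.' but target has '#' -> reject
  (0,4)=# (3,2)=. (4,0)=# -> step gives (1,3)='.' but target has '#' -> reject
  (0,4)=# (3,2)=# (4,0)=. -> step gives (1,3)='.' but target has '#' -> reject
  (0,4)=# (3,2)=# (4,0)=# -> step gives (1,3)='.' but target has '#' -> reject
Unique solution: (0,4)=dead, (3,2)=live, (4,0)=dead.
Check: live-neighbor counts of every cell in the completed generation 0:
01101
33333
23432
44553
22422
Applying B3/S23 to generation 0 with these counts gives:
.....
#####
##.##
....#
.#.#.
which matches the target exactly.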